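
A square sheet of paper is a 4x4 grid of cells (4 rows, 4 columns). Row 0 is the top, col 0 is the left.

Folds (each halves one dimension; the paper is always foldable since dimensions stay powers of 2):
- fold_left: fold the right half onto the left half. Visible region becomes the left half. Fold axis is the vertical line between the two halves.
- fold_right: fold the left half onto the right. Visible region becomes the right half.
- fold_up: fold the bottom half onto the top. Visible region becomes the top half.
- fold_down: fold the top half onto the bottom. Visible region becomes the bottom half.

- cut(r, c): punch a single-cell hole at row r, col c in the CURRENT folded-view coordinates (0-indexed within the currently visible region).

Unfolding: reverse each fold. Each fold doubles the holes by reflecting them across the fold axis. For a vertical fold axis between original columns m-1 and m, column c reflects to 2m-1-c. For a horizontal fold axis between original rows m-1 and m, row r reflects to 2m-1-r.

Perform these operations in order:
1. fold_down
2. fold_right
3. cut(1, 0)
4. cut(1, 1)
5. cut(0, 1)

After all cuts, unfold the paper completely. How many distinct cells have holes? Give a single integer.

Op 1 fold_down: fold axis h@2; visible region now rows[2,4) x cols[0,4) = 2x4
Op 2 fold_right: fold axis v@2; visible region now rows[2,4) x cols[2,4) = 2x2
Op 3 cut(1, 0): punch at orig (3,2); cuts so far [(3, 2)]; region rows[2,4) x cols[2,4) = 2x2
Op 4 cut(1, 1): punch at orig (3,3); cuts so far [(3, 2), (3, 3)]; region rows[2,4) x cols[2,4) = 2x2
Op 5 cut(0, 1): punch at orig (2,3); cuts so far [(2, 3), (3, 2), (3, 3)]; region rows[2,4) x cols[2,4) = 2x2
Unfold 1 (reflect across v@2): 6 holes -> [(2, 0), (2, 3), (3, 0), (3, 1), (3, 2), (3, 3)]
Unfold 2 (reflect across h@2): 12 holes -> [(0, 0), (0, 1), (0, 2), (0, 3), (1, 0), (1, 3), (2, 0), (2, 3), (3, 0), (3, 1), (3, 2), (3, 3)]

Answer: 12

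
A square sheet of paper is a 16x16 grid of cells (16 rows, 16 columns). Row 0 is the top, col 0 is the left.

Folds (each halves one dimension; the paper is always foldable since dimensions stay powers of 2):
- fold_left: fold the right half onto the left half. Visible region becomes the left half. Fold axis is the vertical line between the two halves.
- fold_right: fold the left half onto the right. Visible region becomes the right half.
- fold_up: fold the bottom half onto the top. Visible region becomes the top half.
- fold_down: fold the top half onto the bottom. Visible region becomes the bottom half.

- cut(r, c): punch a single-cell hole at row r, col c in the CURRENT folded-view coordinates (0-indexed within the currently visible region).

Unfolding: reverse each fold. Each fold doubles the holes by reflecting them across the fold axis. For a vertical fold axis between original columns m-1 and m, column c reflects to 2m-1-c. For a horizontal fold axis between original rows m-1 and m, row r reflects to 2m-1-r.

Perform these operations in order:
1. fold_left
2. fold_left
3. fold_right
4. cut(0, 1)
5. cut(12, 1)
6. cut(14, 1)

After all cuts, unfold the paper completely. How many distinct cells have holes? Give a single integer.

Op 1 fold_left: fold axis v@8; visible region now rows[0,16) x cols[0,8) = 16x8
Op 2 fold_left: fold axis v@4; visible region now rows[0,16) x cols[0,4) = 16x4
Op 3 fold_right: fold axis v@2; visible region now rows[0,16) x cols[2,4) = 16x2
Op 4 cut(0, 1): punch at orig (0,3); cuts so far [(0, 3)]; region rows[0,16) x cols[2,4) = 16x2
Op 5 cut(12, 1): punch at orig (12,3); cuts so far [(0, 3), (12, 3)]; region rows[0,16) x cols[2,4) = 16x2
Op 6 cut(14, 1): punch at orig (14,3); cuts so far [(0, 3), (12, 3), (14, 3)]; region rows[0,16) x cols[2,4) = 16x2
Unfold 1 (reflect across v@2): 6 holes -> [(0, 0), (0, 3), (12, 0), (12, 3), (14, 0), (14, 3)]
Unfold 2 (reflect across v@4): 12 holes -> [(0, 0), (0, 3), (0, 4), (0, 7), (12, 0), (12, 3), (12, 4), (12, 7), (14, 0), (14, 3), (14, 4), (14, 7)]
Unfold 3 (reflect across v@8): 24 holes -> [(0, 0), (0, 3), (0, 4), (0, 7), (0, 8), (0, 11), (0, 12), (0, 15), (12, 0), (12, 3), (12, 4), (12, 7), (12, 8), (12, 11), (12, 12), (12, 15), (14, 0), (14, 3), (14, 4), (14, 7), (14, 8), (14, 11), (14, 12), (14, 15)]

Answer: 24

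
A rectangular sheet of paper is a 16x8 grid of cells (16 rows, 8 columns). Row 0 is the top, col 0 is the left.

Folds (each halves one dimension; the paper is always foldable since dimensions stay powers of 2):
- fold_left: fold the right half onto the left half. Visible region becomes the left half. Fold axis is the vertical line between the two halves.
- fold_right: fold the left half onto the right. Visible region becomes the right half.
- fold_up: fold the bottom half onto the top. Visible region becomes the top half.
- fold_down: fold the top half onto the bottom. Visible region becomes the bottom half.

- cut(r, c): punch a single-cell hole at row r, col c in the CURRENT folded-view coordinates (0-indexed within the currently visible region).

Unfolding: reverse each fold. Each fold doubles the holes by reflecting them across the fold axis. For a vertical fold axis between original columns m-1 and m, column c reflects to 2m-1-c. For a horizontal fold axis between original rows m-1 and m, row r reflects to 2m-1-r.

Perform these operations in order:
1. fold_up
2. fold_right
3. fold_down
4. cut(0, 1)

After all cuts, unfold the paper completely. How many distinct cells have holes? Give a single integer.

Op 1 fold_up: fold axis h@8; visible region now rows[0,8) x cols[0,8) = 8x8
Op 2 fold_right: fold axis v@4; visible region now rows[0,8) x cols[4,8) = 8x4
Op 3 fold_down: fold axis h@4; visible region now rows[4,8) x cols[4,8) = 4x4
Op 4 cut(0, 1): punch at orig (4,5); cuts so far [(4, 5)]; region rows[4,8) x cols[4,8) = 4x4
Unfold 1 (reflect across h@4): 2 holes -> [(3, 5), (4, 5)]
Unfold 2 (reflect across v@4): 4 holes -> [(3, 2), (3, 5), (4, 2), (4, 5)]
Unfold 3 (reflect across h@8): 8 holes -> [(3, 2), (3, 5), (4, 2), (4, 5), (11, 2), (11, 5), (12, 2), (12, 5)]

Answer: 8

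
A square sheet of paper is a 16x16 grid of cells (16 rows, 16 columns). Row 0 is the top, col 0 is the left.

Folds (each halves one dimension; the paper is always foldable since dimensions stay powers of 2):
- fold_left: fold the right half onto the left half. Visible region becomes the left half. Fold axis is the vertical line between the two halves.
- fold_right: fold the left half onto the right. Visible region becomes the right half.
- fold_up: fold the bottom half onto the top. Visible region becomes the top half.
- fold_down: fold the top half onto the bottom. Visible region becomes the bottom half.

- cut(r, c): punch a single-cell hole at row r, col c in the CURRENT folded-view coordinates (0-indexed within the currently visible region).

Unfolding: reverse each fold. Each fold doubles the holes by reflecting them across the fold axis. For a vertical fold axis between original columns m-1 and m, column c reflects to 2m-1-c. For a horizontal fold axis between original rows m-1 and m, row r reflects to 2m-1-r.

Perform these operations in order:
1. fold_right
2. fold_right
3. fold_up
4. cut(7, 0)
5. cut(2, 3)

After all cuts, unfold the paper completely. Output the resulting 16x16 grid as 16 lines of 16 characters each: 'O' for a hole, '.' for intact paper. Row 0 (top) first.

Op 1 fold_right: fold axis v@8; visible region now rows[0,16) x cols[8,16) = 16x8
Op 2 fold_right: fold axis v@12; visible region now rows[0,16) x cols[12,16) = 16x4
Op 3 fold_up: fold axis h@8; visible region now rows[0,8) x cols[12,16) = 8x4
Op 4 cut(7, 0): punch at orig (7,12); cuts so far [(7, 12)]; region rows[0,8) x cols[12,16) = 8x4
Op 5 cut(2, 3): punch at orig (2,15); cuts so far [(2, 15), (7, 12)]; region rows[0,8) x cols[12,16) = 8x4
Unfold 1 (reflect across h@8): 4 holes -> [(2, 15), (7, 12), (8, 12), (13, 15)]
Unfold 2 (reflect across v@12): 8 holes -> [(2, 8), (2, 15), (7, 11), (7, 12), (8, 11), (8, 12), (13, 8), (13, 15)]
Unfold 3 (reflect across v@8): 16 holes -> [(2, 0), (2, 7), (2, 8), (2, 15), (7, 3), (7, 4), (7, 11), (7, 12), (8, 3), (8, 4), (8, 11), (8, 12), (13, 0), (13, 7), (13, 8), (13, 15)]

Answer: ................
................
O......OO......O
................
................
................
................
...OO......OO...
...OO......OO...
................
................
................
................
O......OO......O
................
................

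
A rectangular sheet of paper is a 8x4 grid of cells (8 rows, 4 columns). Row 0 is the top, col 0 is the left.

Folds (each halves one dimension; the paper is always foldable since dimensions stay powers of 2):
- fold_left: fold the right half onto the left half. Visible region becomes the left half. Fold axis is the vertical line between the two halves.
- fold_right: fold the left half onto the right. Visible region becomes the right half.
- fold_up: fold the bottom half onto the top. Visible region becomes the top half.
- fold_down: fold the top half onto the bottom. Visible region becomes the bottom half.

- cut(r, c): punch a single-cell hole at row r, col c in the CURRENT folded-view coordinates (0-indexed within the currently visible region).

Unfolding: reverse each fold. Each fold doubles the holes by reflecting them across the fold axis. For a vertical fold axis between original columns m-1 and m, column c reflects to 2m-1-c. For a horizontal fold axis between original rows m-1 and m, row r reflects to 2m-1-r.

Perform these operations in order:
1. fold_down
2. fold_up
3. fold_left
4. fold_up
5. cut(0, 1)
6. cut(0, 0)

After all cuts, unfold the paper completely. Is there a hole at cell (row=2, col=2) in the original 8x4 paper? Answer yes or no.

Answer: yes

Derivation:
Op 1 fold_down: fold axis h@4; visible region now rows[4,8) x cols[0,4) = 4x4
Op 2 fold_up: fold axis h@6; visible region now rows[4,6) x cols[0,4) = 2x4
Op 3 fold_left: fold axis v@2; visible region now rows[4,6) x cols[0,2) = 2x2
Op 4 fold_up: fold axis h@5; visible region now rows[4,5) x cols[0,2) = 1x2
Op 5 cut(0, 1): punch at orig (4,1); cuts so far [(4, 1)]; region rows[4,5) x cols[0,2) = 1x2
Op 6 cut(0, 0): punch at orig (4,0); cuts so far [(4, 0), (4, 1)]; region rows[4,5) x cols[0,2) = 1x2
Unfold 1 (reflect across h@5): 4 holes -> [(4, 0), (4, 1), (5, 0), (5, 1)]
Unfold 2 (reflect across v@2): 8 holes -> [(4, 0), (4, 1), (4, 2), (4, 3), (5, 0), (5, 1), (5, 2), (5, 3)]
Unfold 3 (reflect across h@6): 16 holes -> [(4, 0), (4, 1), (4, 2), (4, 3), (5, 0), (5, 1), (5, 2), (5, 3), (6, 0), (6, 1), (6, 2), (6, 3), (7, 0), (7, 1), (7, 2), (7, 3)]
Unfold 4 (reflect across h@4): 32 holes -> [(0, 0), (0, 1), (0, 2), (0, 3), (1, 0), (1, 1), (1, 2), (1, 3), (2, 0), (2, 1), (2, 2), (2, 3), (3, 0), (3, 1), (3, 2), (3, 3), (4, 0), (4, 1), (4, 2), (4, 3), (5, 0), (5, 1), (5, 2), (5, 3), (6, 0), (6, 1), (6, 2), (6, 3), (7, 0), (7, 1), (7, 2), (7, 3)]
Holes: [(0, 0), (0, 1), (0, 2), (0, 3), (1, 0), (1, 1), (1, 2), (1, 3), (2, 0), (2, 1), (2, 2), (2, 3), (3, 0), (3, 1), (3, 2), (3, 3), (4, 0), (4, 1), (4, 2), (4, 3), (5, 0), (5, 1), (5, 2), (5, 3), (6, 0), (6, 1), (6, 2), (6, 3), (7, 0), (7, 1), (7, 2), (7, 3)]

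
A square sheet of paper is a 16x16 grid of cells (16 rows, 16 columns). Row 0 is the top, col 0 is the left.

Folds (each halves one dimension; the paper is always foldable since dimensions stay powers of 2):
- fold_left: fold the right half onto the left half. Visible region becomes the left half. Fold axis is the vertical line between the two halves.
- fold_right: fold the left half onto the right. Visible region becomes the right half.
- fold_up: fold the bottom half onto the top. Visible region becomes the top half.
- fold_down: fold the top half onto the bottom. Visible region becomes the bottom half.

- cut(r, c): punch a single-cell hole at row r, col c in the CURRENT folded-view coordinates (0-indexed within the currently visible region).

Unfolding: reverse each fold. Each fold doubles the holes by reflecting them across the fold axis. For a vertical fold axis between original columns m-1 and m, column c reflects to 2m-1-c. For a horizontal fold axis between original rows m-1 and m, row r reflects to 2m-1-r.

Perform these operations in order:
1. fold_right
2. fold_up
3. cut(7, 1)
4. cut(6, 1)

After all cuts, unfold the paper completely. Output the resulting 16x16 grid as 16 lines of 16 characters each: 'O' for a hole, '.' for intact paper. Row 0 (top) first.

Op 1 fold_right: fold axis v@8; visible region now rows[0,16) x cols[8,16) = 16x8
Op 2 fold_up: fold axis h@8; visible region now rows[0,8) x cols[8,16) = 8x8
Op 3 cut(7, 1): punch at orig (7,9); cuts so far [(7, 9)]; region rows[0,8) x cols[8,16) = 8x8
Op 4 cut(6, 1): punch at orig (6,9); cuts so far [(6, 9), (7, 9)]; region rows[0,8) x cols[8,16) = 8x8
Unfold 1 (reflect across h@8): 4 holes -> [(6, 9), (7, 9), (8, 9), (9, 9)]
Unfold 2 (reflect across v@8): 8 holes -> [(6, 6), (6, 9), (7, 6), (7, 9), (8, 6), (8, 9), (9, 6), (9, 9)]

Answer: ................
................
................
................
................
................
......O..O......
......O..O......
......O..O......
......O..O......
................
................
................
................
................
................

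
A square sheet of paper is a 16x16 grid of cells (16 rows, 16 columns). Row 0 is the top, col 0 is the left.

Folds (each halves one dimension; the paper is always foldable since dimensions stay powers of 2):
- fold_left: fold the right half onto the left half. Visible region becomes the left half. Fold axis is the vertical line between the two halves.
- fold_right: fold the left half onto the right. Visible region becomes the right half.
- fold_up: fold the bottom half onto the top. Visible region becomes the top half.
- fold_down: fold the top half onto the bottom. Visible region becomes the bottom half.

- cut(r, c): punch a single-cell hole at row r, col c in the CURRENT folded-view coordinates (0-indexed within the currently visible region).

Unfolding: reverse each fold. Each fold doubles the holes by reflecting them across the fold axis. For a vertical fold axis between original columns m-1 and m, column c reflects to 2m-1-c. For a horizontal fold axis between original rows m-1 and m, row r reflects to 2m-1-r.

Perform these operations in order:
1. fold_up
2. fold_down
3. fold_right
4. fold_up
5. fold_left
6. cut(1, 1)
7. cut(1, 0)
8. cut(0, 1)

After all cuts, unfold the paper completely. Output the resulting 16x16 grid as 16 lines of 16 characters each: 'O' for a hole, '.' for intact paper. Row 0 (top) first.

Answer: .O....O..O....O.
OO....OOOO....OO
OO....OOOO....OO
.O....O..O....O.
.O....O..O....O.
OO....OOOO....OO
OO....OOOO....OO
.O....O..O....O.
.O....O..O....O.
OO....OOOO....OO
OO....OOOO....OO
.O....O..O....O.
.O....O..O....O.
OO....OOOO....OO
OO....OOOO....OO
.O....O..O....O.

Derivation:
Op 1 fold_up: fold axis h@8; visible region now rows[0,8) x cols[0,16) = 8x16
Op 2 fold_down: fold axis h@4; visible region now rows[4,8) x cols[0,16) = 4x16
Op 3 fold_right: fold axis v@8; visible region now rows[4,8) x cols[8,16) = 4x8
Op 4 fold_up: fold axis h@6; visible region now rows[4,6) x cols[8,16) = 2x8
Op 5 fold_left: fold axis v@12; visible region now rows[4,6) x cols[8,12) = 2x4
Op 6 cut(1, 1): punch at orig (5,9); cuts so far [(5, 9)]; region rows[4,6) x cols[8,12) = 2x4
Op 7 cut(1, 0): punch at orig (5,8); cuts so far [(5, 8), (5, 9)]; region rows[4,6) x cols[8,12) = 2x4
Op 8 cut(0, 1): punch at orig (4,9); cuts so far [(4, 9), (5, 8), (5, 9)]; region rows[4,6) x cols[8,12) = 2x4
Unfold 1 (reflect across v@12): 6 holes -> [(4, 9), (4, 14), (5, 8), (5, 9), (5, 14), (5, 15)]
Unfold 2 (reflect across h@6): 12 holes -> [(4, 9), (4, 14), (5, 8), (5, 9), (5, 14), (5, 15), (6, 8), (6, 9), (6, 14), (6, 15), (7, 9), (7, 14)]
Unfold 3 (reflect across v@8): 24 holes -> [(4, 1), (4, 6), (4, 9), (4, 14), (5, 0), (5, 1), (5, 6), (5, 7), (5, 8), (5, 9), (5, 14), (5, 15), (6, 0), (6, 1), (6, 6), (6, 7), (6, 8), (6, 9), (6, 14), (6, 15), (7, 1), (7, 6), (7, 9), (7, 14)]
Unfold 4 (reflect across h@4): 48 holes -> [(0, 1), (0, 6), (0, 9), (0, 14), (1, 0), (1, 1), (1, 6), (1, 7), (1, 8), (1, 9), (1, 14), (1, 15), (2, 0), (2, 1), (2, 6), (2, 7), (2, 8), (2, 9), (2, 14), (2, 15), (3, 1), (3, 6), (3, 9), (3, 14), (4, 1), (4, 6), (4, 9), (4, 14), (5, 0), (5, 1), (5, 6), (5, 7), (5, 8), (5, 9), (5, 14), (5, 15), (6, 0), (6, 1), (6, 6), (6, 7), (6, 8), (6, 9), (6, 14), (6, 15), (7, 1), (7, 6), (7, 9), (7, 14)]
Unfold 5 (reflect across h@8): 96 holes -> [(0, 1), (0, 6), (0, 9), (0, 14), (1, 0), (1, 1), (1, 6), (1, 7), (1, 8), (1, 9), (1, 14), (1, 15), (2, 0), (2, 1), (2, 6), (2, 7), (2, 8), (2, 9), (2, 14), (2, 15), (3, 1), (3, 6), (3, 9), (3, 14), (4, 1), (4, 6), (4, 9), (4, 14), (5, 0), (5, 1), (5, 6), (5, 7), (5, 8), (5, 9), (5, 14), (5, 15), (6, 0), (6, 1), (6, 6), (6, 7), (6, 8), (6, 9), (6, 14), (6, 15), (7, 1), (7, 6), (7, 9), (7, 14), (8, 1), (8, 6), (8, 9), (8, 14), (9, 0), (9, 1), (9, 6), (9, 7), (9, 8), (9, 9), (9, 14), (9, 15), (10, 0), (10, 1), (10, 6), (10, 7), (10, 8), (10, 9), (10, 14), (10, 15), (11, 1), (11, 6), (11, 9), (11, 14), (12, 1), (12, 6), (12, 9), (12, 14), (13, 0), (13, 1), (13, 6), (13, 7), (13, 8), (13, 9), (13, 14), (13, 15), (14, 0), (14, 1), (14, 6), (14, 7), (14, 8), (14, 9), (14, 14), (14, 15), (15, 1), (15, 6), (15, 9), (15, 14)]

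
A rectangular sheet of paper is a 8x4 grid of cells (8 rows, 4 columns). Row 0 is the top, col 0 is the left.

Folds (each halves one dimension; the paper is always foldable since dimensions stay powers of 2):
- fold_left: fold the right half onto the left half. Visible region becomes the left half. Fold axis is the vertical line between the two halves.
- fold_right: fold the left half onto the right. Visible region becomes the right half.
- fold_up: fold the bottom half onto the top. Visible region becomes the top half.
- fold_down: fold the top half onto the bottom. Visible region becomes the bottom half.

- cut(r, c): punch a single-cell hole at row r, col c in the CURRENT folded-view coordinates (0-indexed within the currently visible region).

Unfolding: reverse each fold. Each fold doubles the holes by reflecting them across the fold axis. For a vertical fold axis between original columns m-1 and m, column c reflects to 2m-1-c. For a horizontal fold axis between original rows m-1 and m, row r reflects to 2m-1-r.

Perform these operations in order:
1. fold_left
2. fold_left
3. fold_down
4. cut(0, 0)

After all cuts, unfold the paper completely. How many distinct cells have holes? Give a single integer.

Answer: 8

Derivation:
Op 1 fold_left: fold axis v@2; visible region now rows[0,8) x cols[0,2) = 8x2
Op 2 fold_left: fold axis v@1; visible region now rows[0,8) x cols[0,1) = 8x1
Op 3 fold_down: fold axis h@4; visible region now rows[4,8) x cols[0,1) = 4x1
Op 4 cut(0, 0): punch at orig (4,0); cuts so far [(4, 0)]; region rows[4,8) x cols[0,1) = 4x1
Unfold 1 (reflect across h@4): 2 holes -> [(3, 0), (4, 0)]
Unfold 2 (reflect across v@1): 4 holes -> [(3, 0), (3, 1), (4, 0), (4, 1)]
Unfold 3 (reflect across v@2): 8 holes -> [(3, 0), (3, 1), (3, 2), (3, 3), (4, 0), (4, 1), (4, 2), (4, 3)]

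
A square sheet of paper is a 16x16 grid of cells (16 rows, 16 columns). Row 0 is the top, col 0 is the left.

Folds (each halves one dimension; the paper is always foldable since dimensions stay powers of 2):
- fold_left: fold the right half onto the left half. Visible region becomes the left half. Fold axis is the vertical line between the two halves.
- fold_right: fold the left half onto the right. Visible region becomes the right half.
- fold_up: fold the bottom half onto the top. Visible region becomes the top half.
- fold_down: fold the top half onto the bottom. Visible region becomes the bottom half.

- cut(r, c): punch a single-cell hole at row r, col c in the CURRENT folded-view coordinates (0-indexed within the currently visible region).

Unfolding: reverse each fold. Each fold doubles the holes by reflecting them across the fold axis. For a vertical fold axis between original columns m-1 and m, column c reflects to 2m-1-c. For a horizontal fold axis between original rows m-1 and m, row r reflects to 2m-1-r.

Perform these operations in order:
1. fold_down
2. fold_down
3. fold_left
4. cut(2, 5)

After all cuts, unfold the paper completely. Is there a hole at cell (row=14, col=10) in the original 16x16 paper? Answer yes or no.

Answer: yes

Derivation:
Op 1 fold_down: fold axis h@8; visible region now rows[8,16) x cols[0,16) = 8x16
Op 2 fold_down: fold axis h@12; visible region now rows[12,16) x cols[0,16) = 4x16
Op 3 fold_left: fold axis v@8; visible region now rows[12,16) x cols[0,8) = 4x8
Op 4 cut(2, 5): punch at orig (14,5); cuts so far [(14, 5)]; region rows[12,16) x cols[0,8) = 4x8
Unfold 1 (reflect across v@8): 2 holes -> [(14, 5), (14, 10)]
Unfold 2 (reflect across h@12): 4 holes -> [(9, 5), (9, 10), (14, 5), (14, 10)]
Unfold 3 (reflect across h@8): 8 holes -> [(1, 5), (1, 10), (6, 5), (6, 10), (9, 5), (9, 10), (14, 5), (14, 10)]
Holes: [(1, 5), (1, 10), (6, 5), (6, 10), (9, 5), (9, 10), (14, 5), (14, 10)]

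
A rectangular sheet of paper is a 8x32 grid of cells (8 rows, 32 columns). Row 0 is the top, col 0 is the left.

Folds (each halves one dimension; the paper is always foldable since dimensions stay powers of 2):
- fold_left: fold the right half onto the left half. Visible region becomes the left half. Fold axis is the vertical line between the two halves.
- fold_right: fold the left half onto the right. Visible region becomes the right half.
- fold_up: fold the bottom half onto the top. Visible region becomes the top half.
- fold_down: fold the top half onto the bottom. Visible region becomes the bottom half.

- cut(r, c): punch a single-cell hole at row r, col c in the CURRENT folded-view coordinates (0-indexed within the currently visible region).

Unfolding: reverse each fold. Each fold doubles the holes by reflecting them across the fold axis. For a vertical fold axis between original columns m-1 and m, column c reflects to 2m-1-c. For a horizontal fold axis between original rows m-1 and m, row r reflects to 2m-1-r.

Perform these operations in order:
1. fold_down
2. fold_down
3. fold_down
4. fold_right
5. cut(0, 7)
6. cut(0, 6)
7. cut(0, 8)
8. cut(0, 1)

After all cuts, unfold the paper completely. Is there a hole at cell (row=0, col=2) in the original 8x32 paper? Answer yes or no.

Answer: no

Derivation:
Op 1 fold_down: fold axis h@4; visible region now rows[4,8) x cols[0,32) = 4x32
Op 2 fold_down: fold axis h@6; visible region now rows[6,8) x cols[0,32) = 2x32
Op 3 fold_down: fold axis h@7; visible region now rows[7,8) x cols[0,32) = 1x32
Op 4 fold_right: fold axis v@16; visible region now rows[7,8) x cols[16,32) = 1x16
Op 5 cut(0, 7): punch at orig (7,23); cuts so far [(7, 23)]; region rows[7,8) x cols[16,32) = 1x16
Op 6 cut(0, 6): punch at orig (7,22); cuts so far [(7, 22), (7, 23)]; region rows[7,8) x cols[16,32) = 1x16
Op 7 cut(0, 8): punch at orig (7,24); cuts so far [(7, 22), (7, 23), (7, 24)]; region rows[7,8) x cols[16,32) = 1x16
Op 8 cut(0, 1): punch at orig (7,17); cuts so far [(7, 17), (7, 22), (7, 23), (7, 24)]; region rows[7,8) x cols[16,32) = 1x16
Unfold 1 (reflect across v@16): 8 holes -> [(7, 7), (7, 8), (7, 9), (7, 14), (7, 17), (7, 22), (7, 23), (7, 24)]
Unfold 2 (reflect across h@7): 16 holes -> [(6, 7), (6, 8), (6, 9), (6, 14), (6, 17), (6, 22), (6, 23), (6, 24), (7, 7), (7, 8), (7, 9), (7, 14), (7, 17), (7, 22), (7, 23), (7, 24)]
Unfold 3 (reflect across h@6): 32 holes -> [(4, 7), (4, 8), (4, 9), (4, 14), (4, 17), (4, 22), (4, 23), (4, 24), (5, 7), (5, 8), (5, 9), (5, 14), (5, 17), (5, 22), (5, 23), (5, 24), (6, 7), (6, 8), (6, 9), (6, 14), (6, 17), (6, 22), (6, 23), (6, 24), (7, 7), (7, 8), (7, 9), (7, 14), (7, 17), (7, 22), (7, 23), (7, 24)]
Unfold 4 (reflect across h@4): 64 holes -> [(0, 7), (0, 8), (0, 9), (0, 14), (0, 17), (0, 22), (0, 23), (0, 24), (1, 7), (1, 8), (1, 9), (1, 14), (1, 17), (1, 22), (1, 23), (1, 24), (2, 7), (2, 8), (2, 9), (2, 14), (2, 17), (2, 22), (2, 23), (2, 24), (3, 7), (3, 8), (3, 9), (3, 14), (3, 17), (3, 22), (3, 23), (3, 24), (4, 7), (4, 8), (4, 9), (4, 14), (4, 17), (4, 22), (4, 23), (4, 24), (5, 7), (5, 8), (5, 9), (5, 14), (5, 17), (5, 22), (5, 23), (5, 24), (6, 7), (6, 8), (6, 9), (6, 14), (6, 17), (6, 22), (6, 23), (6, 24), (7, 7), (7, 8), (7, 9), (7, 14), (7, 17), (7, 22), (7, 23), (7, 24)]
Holes: [(0, 7), (0, 8), (0, 9), (0, 14), (0, 17), (0, 22), (0, 23), (0, 24), (1, 7), (1, 8), (1, 9), (1, 14), (1, 17), (1, 22), (1, 23), (1, 24), (2, 7), (2, 8), (2, 9), (2, 14), (2, 17), (2, 22), (2, 23), (2, 24), (3, 7), (3, 8), (3, 9), (3, 14), (3, 17), (3, 22), (3, 23), (3, 24), (4, 7), (4, 8), (4, 9), (4, 14), (4, 17), (4, 22), (4, 23), (4, 24), (5, 7), (5, 8), (5, 9), (5, 14), (5, 17), (5, 22), (5, 23), (5, 24), (6, 7), (6, 8), (6, 9), (6, 14), (6, 17), (6, 22), (6, 23), (6, 24), (7, 7), (7, 8), (7, 9), (7, 14), (7, 17), (7, 22), (7, 23), (7, 24)]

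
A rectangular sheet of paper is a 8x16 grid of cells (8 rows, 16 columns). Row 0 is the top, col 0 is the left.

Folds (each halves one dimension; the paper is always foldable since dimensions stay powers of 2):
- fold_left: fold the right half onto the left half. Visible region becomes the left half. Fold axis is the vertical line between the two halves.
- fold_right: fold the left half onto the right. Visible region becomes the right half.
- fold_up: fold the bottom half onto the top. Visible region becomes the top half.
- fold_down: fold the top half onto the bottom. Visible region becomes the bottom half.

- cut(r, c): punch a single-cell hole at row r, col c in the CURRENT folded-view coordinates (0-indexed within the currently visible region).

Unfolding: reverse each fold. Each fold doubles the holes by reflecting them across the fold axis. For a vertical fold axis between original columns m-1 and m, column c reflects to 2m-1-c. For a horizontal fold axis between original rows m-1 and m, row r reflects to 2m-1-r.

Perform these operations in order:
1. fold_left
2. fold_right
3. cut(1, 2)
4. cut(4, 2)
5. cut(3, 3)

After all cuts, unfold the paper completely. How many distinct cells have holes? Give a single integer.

Op 1 fold_left: fold axis v@8; visible region now rows[0,8) x cols[0,8) = 8x8
Op 2 fold_right: fold axis v@4; visible region now rows[0,8) x cols[4,8) = 8x4
Op 3 cut(1, 2): punch at orig (1,6); cuts so far [(1, 6)]; region rows[0,8) x cols[4,8) = 8x4
Op 4 cut(4, 2): punch at orig (4,6); cuts so far [(1, 6), (4, 6)]; region rows[0,8) x cols[4,8) = 8x4
Op 5 cut(3, 3): punch at orig (3,7); cuts so far [(1, 6), (3, 7), (4, 6)]; region rows[0,8) x cols[4,8) = 8x4
Unfold 1 (reflect across v@4): 6 holes -> [(1, 1), (1, 6), (3, 0), (3, 7), (4, 1), (4, 6)]
Unfold 2 (reflect across v@8): 12 holes -> [(1, 1), (1, 6), (1, 9), (1, 14), (3, 0), (3, 7), (3, 8), (3, 15), (4, 1), (4, 6), (4, 9), (4, 14)]

Answer: 12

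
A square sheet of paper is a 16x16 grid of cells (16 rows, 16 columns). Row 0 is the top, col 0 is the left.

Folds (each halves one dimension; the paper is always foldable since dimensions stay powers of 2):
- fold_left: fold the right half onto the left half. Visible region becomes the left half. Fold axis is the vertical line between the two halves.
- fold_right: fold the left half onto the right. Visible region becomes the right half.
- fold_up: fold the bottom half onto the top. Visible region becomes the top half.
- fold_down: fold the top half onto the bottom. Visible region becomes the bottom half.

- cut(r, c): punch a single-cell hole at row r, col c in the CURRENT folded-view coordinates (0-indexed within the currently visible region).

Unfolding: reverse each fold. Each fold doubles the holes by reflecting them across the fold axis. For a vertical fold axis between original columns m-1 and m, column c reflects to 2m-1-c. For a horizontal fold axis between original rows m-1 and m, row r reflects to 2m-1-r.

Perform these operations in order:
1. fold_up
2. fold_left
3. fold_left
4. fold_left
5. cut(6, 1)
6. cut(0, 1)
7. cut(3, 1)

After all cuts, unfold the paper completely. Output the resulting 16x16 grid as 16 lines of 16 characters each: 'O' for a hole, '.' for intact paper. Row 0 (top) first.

Answer: .OO..OO..OO..OO.
................
................
.OO..OO..OO..OO.
................
................
.OO..OO..OO..OO.
................
................
.OO..OO..OO..OO.
................
................
.OO..OO..OO..OO.
................
................
.OO..OO..OO..OO.

Derivation:
Op 1 fold_up: fold axis h@8; visible region now rows[0,8) x cols[0,16) = 8x16
Op 2 fold_left: fold axis v@8; visible region now rows[0,8) x cols[0,8) = 8x8
Op 3 fold_left: fold axis v@4; visible region now rows[0,8) x cols[0,4) = 8x4
Op 4 fold_left: fold axis v@2; visible region now rows[0,8) x cols[0,2) = 8x2
Op 5 cut(6, 1): punch at orig (6,1); cuts so far [(6, 1)]; region rows[0,8) x cols[0,2) = 8x2
Op 6 cut(0, 1): punch at orig (0,1); cuts so far [(0, 1), (6, 1)]; region rows[0,8) x cols[0,2) = 8x2
Op 7 cut(3, 1): punch at orig (3,1); cuts so far [(0, 1), (3, 1), (6, 1)]; region rows[0,8) x cols[0,2) = 8x2
Unfold 1 (reflect across v@2): 6 holes -> [(0, 1), (0, 2), (3, 1), (3, 2), (6, 1), (6, 2)]
Unfold 2 (reflect across v@4): 12 holes -> [(0, 1), (0, 2), (0, 5), (0, 6), (3, 1), (3, 2), (3, 5), (3, 6), (6, 1), (6, 2), (6, 5), (6, 6)]
Unfold 3 (reflect across v@8): 24 holes -> [(0, 1), (0, 2), (0, 5), (0, 6), (0, 9), (0, 10), (0, 13), (0, 14), (3, 1), (3, 2), (3, 5), (3, 6), (3, 9), (3, 10), (3, 13), (3, 14), (6, 1), (6, 2), (6, 5), (6, 6), (6, 9), (6, 10), (6, 13), (6, 14)]
Unfold 4 (reflect across h@8): 48 holes -> [(0, 1), (0, 2), (0, 5), (0, 6), (0, 9), (0, 10), (0, 13), (0, 14), (3, 1), (3, 2), (3, 5), (3, 6), (3, 9), (3, 10), (3, 13), (3, 14), (6, 1), (6, 2), (6, 5), (6, 6), (6, 9), (6, 10), (6, 13), (6, 14), (9, 1), (9, 2), (9, 5), (9, 6), (9, 9), (9, 10), (9, 13), (9, 14), (12, 1), (12, 2), (12, 5), (12, 6), (12, 9), (12, 10), (12, 13), (12, 14), (15, 1), (15, 2), (15, 5), (15, 6), (15, 9), (15, 10), (15, 13), (15, 14)]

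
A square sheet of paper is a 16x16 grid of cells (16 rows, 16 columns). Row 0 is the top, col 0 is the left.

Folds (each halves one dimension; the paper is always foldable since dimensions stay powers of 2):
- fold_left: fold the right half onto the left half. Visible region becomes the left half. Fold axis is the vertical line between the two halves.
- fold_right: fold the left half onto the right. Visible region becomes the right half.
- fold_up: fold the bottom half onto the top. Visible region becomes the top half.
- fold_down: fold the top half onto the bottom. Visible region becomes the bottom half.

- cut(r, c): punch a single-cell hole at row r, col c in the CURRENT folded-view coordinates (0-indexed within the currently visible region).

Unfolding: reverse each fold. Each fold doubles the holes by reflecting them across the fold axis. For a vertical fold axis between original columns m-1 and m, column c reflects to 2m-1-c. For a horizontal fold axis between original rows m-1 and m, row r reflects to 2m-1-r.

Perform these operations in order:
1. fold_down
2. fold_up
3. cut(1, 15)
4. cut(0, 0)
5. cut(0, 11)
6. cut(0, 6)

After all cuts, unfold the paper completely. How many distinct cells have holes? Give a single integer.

Answer: 16

Derivation:
Op 1 fold_down: fold axis h@8; visible region now rows[8,16) x cols[0,16) = 8x16
Op 2 fold_up: fold axis h@12; visible region now rows[8,12) x cols[0,16) = 4x16
Op 3 cut(1, 15): punch at orig (9,15); cuts so far [(9, 15)]; region rows[8,12) x cols[0,16) = 4x16
Op 4 cut(0, 0): punch at orig (8,0); cuts so far [(8, 0), (9, 15)]; region rows[8,12) x cols[0,16) = 4x16
Op 5 cut(0, 11): punch at orig (8,11); cuts so far [(8, 0), (8, 11), (9, 15)]; region rows[8,12) x cols[0,16) = 4x16
Op 6 cut(0, 6): punch at orig (8,6); cuts so far [(8, 0), (8, 6), (8, 11), (9, 15)]; region rows[8,12) x cols[0,16) = 4x16
Unfold 1 (reflect across h@12): 8 holes -> [(8, 0), (8, 6), (8, 11), (9, 15), (14, 15), (15, 0), (15, 6), (15, 11)]
Unfold 2 (reflect across h@8): 16 holes -> [(0, 0), (0, 6), (0, 11), (1, 15), (6, 15), (7, 0), (7, 6), (7, 11), (8, 0), (8, 6), (8, 11), (9, 15), (14, 15), (15, 0), (15, 6), (15, 11)]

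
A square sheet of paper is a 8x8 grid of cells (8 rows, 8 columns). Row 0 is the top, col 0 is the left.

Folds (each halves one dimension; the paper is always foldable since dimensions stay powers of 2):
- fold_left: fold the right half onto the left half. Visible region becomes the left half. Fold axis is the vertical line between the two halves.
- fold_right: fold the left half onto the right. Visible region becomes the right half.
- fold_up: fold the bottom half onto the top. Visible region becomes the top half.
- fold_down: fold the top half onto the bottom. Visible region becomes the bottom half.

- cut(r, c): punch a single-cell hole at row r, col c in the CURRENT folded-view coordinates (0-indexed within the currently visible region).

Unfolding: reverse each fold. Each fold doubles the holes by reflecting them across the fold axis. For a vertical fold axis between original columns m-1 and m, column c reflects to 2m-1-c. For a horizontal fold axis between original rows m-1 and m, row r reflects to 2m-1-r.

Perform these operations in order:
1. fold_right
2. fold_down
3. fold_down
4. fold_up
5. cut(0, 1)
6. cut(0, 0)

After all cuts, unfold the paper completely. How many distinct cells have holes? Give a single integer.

Op 1 fold_right: fold axis v@4; visible region now rows[0,8) x cols[4,8) = 8x4
Op 2 fold_down: fold axis h@4; visible region now rows[4,8) x cols[4,8) = 4x4
Op 3 fold_down: fold axis h@6; visible region now rows[6,8) x cols[4,8) = 2x4
Op 4 fold_up: fold axis h@7; visible region now rows[6,7) x cols[4,8) = 1x4
Op 5 cut(0, 1): punch at orig (6,5); cuts so far [(6, 5)]; region rows[6,7) x cols[4,8) = 1x4
Op 6 cut(0, 0): punch at orig (6,4); cuts so far [(6, 4), (6, 5)]; region rows[6,7) x cols[4,8) = 1x4
Unfold 1 (reflect across h@7): 4 holes -> [(6, 4), (6, 5), (7, 4), (7, 5)]
Unfold 2 (reflect across h@6): 8 holes -> [(4, 4), (4, 5), (5, 4), (5, 5), (6, 4), (6, 5), (7, 4), (7, 5)]
Unfold 3 (reflect across h@4): 16 holes -> [(0, 4), (0, 5), (1, 4), (1, 5), (2, 4), (2, 5), (3, 4), (3, 5), (4, 4), (4, 5), (5, 4), (5, 5), (6, 4), (6, 5), (7, 4), (7, 5)]
Unfold 4 (reflect across v@4): 32 holes -> [(0, 2), (0, 3), (0, 4), (0, 5), (1, 2), (1, 3), (1, 4), (1, 5), (2, 2), (2, 3), (2, 4), (2, 5), (3, 2), (3, 3), (3, 4), (3, 5), (4, 2), (4, 3), (4, 4), (4, 5), (5, 2), (5, 3), (5, 4), (5, 5), (6, 2), (6, 3), (6, 4), (6, 5), (7, 2), (7, 3), (7, 4), (7, 5)]

Answer: 32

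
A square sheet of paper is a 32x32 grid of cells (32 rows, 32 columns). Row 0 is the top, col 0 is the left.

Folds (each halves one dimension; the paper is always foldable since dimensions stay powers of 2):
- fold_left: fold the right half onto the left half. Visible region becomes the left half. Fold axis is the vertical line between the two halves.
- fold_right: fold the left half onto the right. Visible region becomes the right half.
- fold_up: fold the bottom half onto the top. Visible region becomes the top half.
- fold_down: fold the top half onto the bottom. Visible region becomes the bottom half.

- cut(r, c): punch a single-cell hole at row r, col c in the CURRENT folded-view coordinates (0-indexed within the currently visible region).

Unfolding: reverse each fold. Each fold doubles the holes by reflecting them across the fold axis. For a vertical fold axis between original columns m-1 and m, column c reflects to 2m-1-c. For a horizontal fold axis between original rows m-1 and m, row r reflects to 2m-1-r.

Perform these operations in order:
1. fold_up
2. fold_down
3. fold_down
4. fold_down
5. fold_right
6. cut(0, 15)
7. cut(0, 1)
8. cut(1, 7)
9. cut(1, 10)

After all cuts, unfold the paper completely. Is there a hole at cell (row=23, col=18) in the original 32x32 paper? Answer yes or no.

Answer: no

Derivation:
Op 1 fold_up: fold axis h@16; visible region now rows[0,16) x cols[0,32) = 16x32
Op 2 fold_down: fold axis h@8; visible region now rows[8,16) x cols[0,32) = 8x32
Op 3 fold_down: fold axis h@12; visible region now rows[12,16) x cols[0,32) = 4x32
Op 4 fold_down: fold axis h@14; visible region now rows[14,16) x cols[0,32) = 2x32
Op 5 fold_right: fold axis v@16; visible region now rows[14,16) x cols[16,32) = 2x16
Op 6 cut(0, 15): punch at orig (14,31); cuts so far [(14, 31)]; region rows[14,16) x cols[16,32) = 2x16
Op 7 cut(0, 1): punch at orig (14,17); cuts so far [(14, 17), (14, 31)]; region rows[14,16) x cols[16,32) = 2x16
Op 8 cut(1, 7): punch at orig (15,23); cuts so far [(14, 17), (14, 31), (15, 23)]; region rows[14,16) x cols[16,32) = 2x16
Op 9 cut(1, 10): punch at orig (15,26); cuts so far [(14, 17), (14, 31), (15, 23), (15, 26)]; region rows[14,16) x cols[16,32) = 2x16
Unfold 1 (reflect across v@16): 8 holes -> [(14, 0), (14, 14), (14, 17), (14, 31), (15, 5), (15, 8), (15, 23), (15, 26)]
Unfold 2 (reflect across h@14): 16 holes -> [(12, 5), (12, 8), (12, 23), (12, 26), (13, 0), (13, 14), (13, 17), (13, 31), (14, 0), (14, 14), (14, 17), (14, 31), (15, 5), (15, 8), (15, 23), (15, 26)]
Unfold 3 (reflect across h@12): 32 holes -> [(8, 5), (8, 8), (8, 23), (8, 26), (9, 0), (9, 14), (9, 17), (9, 31), (10, 0), (10, 14), (10, 17), (10, 31), (11, 5), (11, 8), (11, 23), (11, 26), (12, 5), (12, 8), (12, 23), (12, 26), (13, 0), (13, 14), (13, 17), (13, 31), (14, 0), (14, 14), (14, 17), (14, 31), (15, 5), (15, 8), (15, 23), (15, 26)]
Unfold 4 (reflect across h@8): 64 holes -> [(0, 5), (0, 8), (0, 23), (0, 26), (1, 0), (1, 14), (1, 17), (1, 31), (2, 0), (2, 14), (2, 17), (2, 31), (3, 5), (3, 8), (3, 23), (3, 26), (4, 5), (4, 8), (4, 23), (4, 26), (5, 0), (5, 14), (5, 17), (5, 31), (6, 0), (6, 14), (6, 17), (6, 31), (7, 5), (7, 8), (7, 23), (7, 26), (8, 5), (8, 8), (8, 23), (8, 26), (9, 0), (9, 14), (9, 17), (9, 31), (10, 0), (10, 14), (10, 17), (10, 31), (11, 5), (11, 8), (11, 23), (11, 26), (12, 5), (12, 8), (12, 23), (12, 26), (13, 0), (13, 14), (13, 17), (13, 31), (14, 0), (14, 14), (14, 17), (14, 31), (15, 5), (15, 8), (15, 23), (15, 26)]
Unfold 5 (reflect across h@16): 128 holes -> [(0, 5), (0, 8), (0, 23), (0, 26), (1, 0), (1, 14), (1, 17), (1, 31), (2, 0), (2, 14), (2, 17), (2, 31), (3, 5), (3, 8), (3, 23), (3, 26), (4, 5), (4, 8), (4, 23), (4, 26), (5, 0), (5, 14), (5, 17), (5, 31), (6, 0), (6, 14), (6, 17), (6, 31), (7, 5), (7, 8), (7, 23), (7, 26), (8, 5), (8, 8), (8, 23), (8, 26), (9, 0), (9, 14), (9, 17), (9, 31), (10, 0), (10, 14), (10, 17), (10, 31), (11, 5), (11, 8), (11, 23), (11, 26), (12, 5), (12, 8), (12, 23), (12, 26), (13, 0), (13, 14), (13, 17), (13, 31), (14, 0), (14, 14), (14, 17), (14, 31), (15, 5), (15, 8), (15, 23), (15, 26), (16, 5), (16, 8), (16, 23), (16, 26), (17, 0), (17, 14), (17, 17), (17, 31), (18, 0), (18, 14), (18, 17), (18, 31), (19, 5), (19, 8), (19, 23), (19, 26), (20, 5), (20, 8), (20, 23), (20, 26), (21, 0), (21, 14), (21, 17), (21, 31), (22, 0), (22, 14), (22, 17), (22, 31), (23, 5), (23, 8), (23, 23), (23, 26), (24, 5), (24, 8), (24, 23), (24, 26), (25, 0), (25, 14), (25, 17), (25, 31), (26, 0), (26, 14), (26, 17), (26, 31), (27, 5), (27, 8), (27, 23), (27, 26), (28, 5), (28, 8), (28, 23), (28, 26), (29, 0), (29, 14), (29, 17), (29, 31), (30, 0), (30, 14), (30, 17), (30, 31), (31, 5), (31, 8), (31, 23), (31, 26)]
Holes: [(0, 5), (0, 8), (0, 23), (0, 26), (1, 0), (1, 14), (1, 17), (1, 31), (2, 0), (2, 14), (2, 17), (2, 31), (3, 5), (3, 8), (3, 23), (3, 26), (4, 5), (4, 8), (4, 23), (4, 26), (5, 0), (5, 14), (5, 17), (5, 31), (6, 0), (6, 14), (6, 17), (6, 31), (7, 5), (7, 8), (7, 23), (7, 26), (8, 5), (8, 8), (8, 23), (8, 26), (9, 0), (9, 14), (9, 17), (9, 31), (10, 0), (10, 14), (10, 17), (10, 31), (11, 5), (11, 8), (11, 23), (11, 26), (12, 5), (12, 8), (12, 23), (12, 26), (13, 0), (13, 14), (13, 17), (13, 31), (14, 0), (14, 14), (14, 17), (14, 31), (15, 5), (15, 8), (15, 23), (15, 26), (16, 5), (16, 8), (16, 23), (16, 26), (17, 0), (17, 14), (17, 17), (17, 31), (18, 0), (18, 14), (18, 17), (18, 31), (19, 5), (19, 8), (19, 23), (19, 26), (20, 5), (20, 8), (20, 23), (20, 26), (21, 0), (21, 14), (21, 17), (21, 31), (22, 0), (22, 14), (22, 17), (22, 31), (23, 5), (23, 8), (23, 23), (23, 26), (24, 5), (24, 8), (24, 23), (24, 26), (25, 0), (25, 14), (25, 17), (25, 31), (26, 0), (26, 14), (26, 17), (26, 31), (27, 5), (27, 8), (27, 23), (27, 26), (28, 5), (28, 8), (28, 23), (28, 26), (29, 0), (29, 14), (29, 17), (29, 31), (30, 0), (30, 14), (30, 17), (30, 31), (31, 5), (31, 8), (31, 23), (31, 26)]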